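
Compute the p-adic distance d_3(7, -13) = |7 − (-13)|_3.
d_3(7, -13) = 1

Step 1 — x − y = 7 − (-13) = 20. Step 2 — v_3(20) = 0 (factor: 20 = (3^0 · 20); the sign does not affect v_p). Step 3 — |x − y|_3 = 3^{0} = 1.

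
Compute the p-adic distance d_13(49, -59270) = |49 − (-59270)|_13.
d_13(49, -59270) = 1/2197

Step 1 — x − y = 49 − (-59270) = 59319. Step 2 — v_13(59319) = 3 (factor: 59319 = (13^3 · 27); the sign does not affect v_p). Step 3 — |x − y|_13 = 13^{-3} = 1/2197.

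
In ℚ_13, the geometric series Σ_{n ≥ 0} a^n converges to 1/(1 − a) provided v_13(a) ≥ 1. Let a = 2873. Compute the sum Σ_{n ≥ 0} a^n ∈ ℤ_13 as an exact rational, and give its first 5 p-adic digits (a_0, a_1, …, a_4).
Σ a^n = 1/(1 − a) = -1/2872;  first 5 digits = (1, 0, 4, 1, 3)

v_13(a) = 2 ≥ 1, so the series converges in ℤ_13 to 1/(1 − a) = 1/(1 − 2873) = -1/2872. Expand this rational in ℤ_13: compute digits iteratively via d_i = x_i mod 13, x_{i+1} = (x_i − d_i)/13. The first 5 digits are (1, 0, 4, 1, 3).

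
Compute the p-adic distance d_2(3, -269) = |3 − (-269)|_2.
d_2(3, -269) = 1/16

Step 1 — x − y = 3 − (-269) = 272. Step 2 — v_2(272) = 4 (factor: 272 = (2^4 · 17); the sign does not affect v_p). Step 3 — |x − y|_2 = 2^{-4} = 1/16.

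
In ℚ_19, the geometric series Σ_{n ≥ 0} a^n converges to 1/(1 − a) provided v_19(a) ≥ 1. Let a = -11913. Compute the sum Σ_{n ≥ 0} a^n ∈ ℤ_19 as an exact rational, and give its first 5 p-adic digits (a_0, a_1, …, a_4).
Σ a^n = 1/(1 − a) = 1/11914;  first 5 digits = (1, 0, 5, 17, 5)

v_19(a) = 2 ≥ 1, so the series converges in ℤ_19 to 1/(1 − a) = 1/(1 − (-11913)) = 1/11914. Expand this rational in ℤ_19: compute digits iteratively via d_i = x_i mod 19, x_{i+1} = (x_i − d_i)/19. The first 5 digits are (1, 0, 5, 17, 5).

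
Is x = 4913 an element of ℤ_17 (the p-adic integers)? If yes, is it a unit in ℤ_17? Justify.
x ∈ ℤ_17 but not a unit; v_17(x) = 3 > 0

ℤ_17 = {x ∈ ℚ_17 : v_17(x) ≥ 0} and ℤ_17^× = {x ∈ ℤ_17 : v_17(x) = 0}. Here v_17(4913) = v_17(num) − v_17(den) = 3; compare against these criteria.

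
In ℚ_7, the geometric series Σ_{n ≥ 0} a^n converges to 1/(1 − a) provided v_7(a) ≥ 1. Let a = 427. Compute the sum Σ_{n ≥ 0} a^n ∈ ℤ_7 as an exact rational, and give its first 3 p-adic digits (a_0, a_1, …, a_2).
Σ a^n = 1/(1 − a) = -1/426;  first 3 digits = (1, 5, 5)

v_7(a) = 1 ≥ 1, so the series converges in ℤ_7 to 1/(1 − a) = 1/(1 − 427) = -1/426. Expand this rational in ℤ_7: compute digits iteratively via d_i = x_i mod 7, x_{i+1} = (x_i − d_i)/7. The first 3 digits are (1, 5, 5).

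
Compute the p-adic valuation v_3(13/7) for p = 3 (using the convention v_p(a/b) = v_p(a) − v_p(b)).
v_3(13/7) = 0

Factor powers of 3 from the numerator and denominator of the reduced fraction: 13 = 3^0 · 13 and 7 = 3^0 · 7. Apply v_p(a/b) = v_p(a) − v_p(b): v_3(13/7) = 0 − 0 = 0.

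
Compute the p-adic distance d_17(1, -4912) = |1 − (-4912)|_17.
d_17(1, -4912) = 1/4913

Step 1 — x − y = 1 − (-4912) = 4913. Step 2 — v_17(4913) = 3 (factor: 4913 = (17^3 · 1); the sign does not affect v_p). Step 3 — |x − y|_17 = 17^{-3} = 1/4913.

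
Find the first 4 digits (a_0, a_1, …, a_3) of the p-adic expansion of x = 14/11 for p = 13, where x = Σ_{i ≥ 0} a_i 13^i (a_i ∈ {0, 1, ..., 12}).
(a_0, …, a_3) = (6, 2, 1, 7)

v_13(14/11) = 0 (numerator and denominator both coprime to 13), so x ∈ ℤ_13^×. Compute digits iteratively via a_i = x_i mod 13, x_{i+1} = (x_i − a_i)/13, with x_0 = x:
  x_0 = 14/11;  a_0 = 6;  x_1 = (x_0 − 6)/13 = -4/11
  x_1 = -4/11;  a_1 = 2;  x_2 = (x_1 − 2)/13 = -2/11
  x_2 = -2/11;  a_2 = 1;  x_3 = (x_2 − 1)/13 = -1/11
  x_3 = -1/11;  a_3 = 7;  x_4 = (x_3 − 7)/13 = -6/11
Digits: (6, 2, 1, 7).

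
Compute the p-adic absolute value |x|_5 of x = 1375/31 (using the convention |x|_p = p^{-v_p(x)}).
|1375/31|_5 = 1/125

Step 1 — compute v_5(x) by factoring powers of 5 out of the numerator and denominator: v_5(1375/31) = 3. Step 2 — apply |x|_p = p^{-v_p(x)} = 5^{-3} = 1/125.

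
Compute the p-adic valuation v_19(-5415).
v_19(-5415) = 2

v_19(n) is the largest exponent k such that 19^k divides n. Factor out: -5415 = -19^2 · 15. (Sign doesn't affect v_p.) So v_19(-5415) = 2.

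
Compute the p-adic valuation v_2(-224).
v_2(-224) = 5

v_2(n) is the largest exponent k such that 2^k divides n. Factor out: -224 = -2^5 · 7. (Sign doesn't affect v_p.) So v_2(-224) = 5.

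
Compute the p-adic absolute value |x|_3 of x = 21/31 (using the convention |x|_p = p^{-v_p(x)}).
|21/31|_3 = 1/3

Step 1 — compute v_3(x) by factoring powers of 3 out of the numerator and denominator: v_3(21/31) = 1. Step 2 — apply |x|_p = p^{-v_p(x)} = 3^{-1} = 1/3.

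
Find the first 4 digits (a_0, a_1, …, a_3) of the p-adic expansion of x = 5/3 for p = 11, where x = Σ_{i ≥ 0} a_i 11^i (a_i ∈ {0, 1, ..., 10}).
(a_0, …, a_3) = (9, 3, 7, 3)

v_11(5/3) = 0 (numerator and denominator both coprime to 11), so x ∈ ℤ_11^×. Compute digits iteratively via a_i = x_i mod 11, x_{i+1} = (x_i − a_i)/11, with x_0 = x:
  x_0 = 5/3;  a_0 = 9;  x_1 = (x_0 − 9)/11 = -2/3
  x_1 = -2/3;  a_1 = 3;  x_2 = (x_1 − 3)/11 = -1/3
  x_2 = -1/3;  a_2 = 7;  x_3 = (x_2 − 7)/11 = -2/3
  x_3 = -2/3;  a_3 = 3;  x_4 = (x_3 − 3)/11 = -1/3
Digits: (9, 3, 7, 3).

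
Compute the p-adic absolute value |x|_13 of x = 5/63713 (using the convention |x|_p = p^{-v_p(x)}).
|5/63713|_13 = 2197

Step 1 — compute v_13(x) by factoring powers of 13 out of the numerator and denominator: v_13(5/63713) = -3. Step 2 — apply |x|_p = p^{-v_p(x)} = 13^{3} = 2197.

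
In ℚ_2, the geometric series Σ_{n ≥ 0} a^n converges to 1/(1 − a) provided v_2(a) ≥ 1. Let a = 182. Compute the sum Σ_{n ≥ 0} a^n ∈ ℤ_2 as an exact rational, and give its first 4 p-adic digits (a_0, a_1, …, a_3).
Σ a^n = 1/(1 − a) = -1/181;  first 4 digits = (1, 1, 0, 0)

v_2(a) = 1 ≥ 1, so the series converges in ℤ_2 to 1/(1 − a) = 1/(1 − 182) = -1/181. Expand this rational in ℤ_2: compute digits iteratively via d_i = x_i mod 2, x_{i+1} = (x_i − d_i)/2. The first 4 digits are (1, 1, 0, 0).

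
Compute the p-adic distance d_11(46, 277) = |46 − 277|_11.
d_11(46, 277) = 1/11

Step 1 — x − y = 46 − 277 = -231. Step 2 — v_11(-231) = 1 (factor: -231 = −(11^1 · 21); the sign does not affect v_p). Step 3 — |x − y|_11 = 11^{-1} = 1/11.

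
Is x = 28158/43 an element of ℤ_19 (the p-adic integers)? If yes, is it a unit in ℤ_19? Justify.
x ∈ ℤ_19 but not a unit; v_19(x) = 2 > 0

ℤ_19 = {x ∈ ℚ_19 : v_19(x) ≥ 0} and ℤ_19^× = {x ∈ ℤ_19 : v_19(x) = 0}. Here v_19(28158/43) = v_19(num) − v_19(den) = 2; compare against these criteria.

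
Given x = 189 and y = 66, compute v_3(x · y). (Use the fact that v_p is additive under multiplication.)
v_3(12474) = 4

v_p(x) = 3 (factor: 189 = 3^3 · 7); v_p(y) = 1 (factor: 66 = 3^1 · 22). Additivity: v_p(xy) = v_p(x) + v_p(y) = 3 + 1 = 4. (Direct check: xy = 12474 = 3^4 · (154).)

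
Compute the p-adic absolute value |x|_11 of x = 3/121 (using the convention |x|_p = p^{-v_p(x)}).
|3/121|_11 = 121

Step 1 — compute v_11(x) by factoring powers of 11 out of the numerator and denominator: v_11(3/121) = -2. Step 2 — apply |x|_p = p^{-v_p(x)} = 11^{2} = 121.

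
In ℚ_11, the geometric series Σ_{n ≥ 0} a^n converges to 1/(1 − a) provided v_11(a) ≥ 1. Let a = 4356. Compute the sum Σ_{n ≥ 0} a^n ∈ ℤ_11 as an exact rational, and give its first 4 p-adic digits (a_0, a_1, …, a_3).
Σ a^n = 1/(1 − a) = -1/4355;  first 4 digits = (1, 0, 3, 3)

v_11(a) = 2 ≥ 1, so the series converges in ℤ_11 to 1/(1 − a) = 1/(1 − 4356) = -1/4355. Expand this rational in ℤ_11: compute digits iteratively via d_i = x_i mod 11, x_{i+1} = (x_i − d_i)/11. The first 4 digits are (1, 0, 3, 3).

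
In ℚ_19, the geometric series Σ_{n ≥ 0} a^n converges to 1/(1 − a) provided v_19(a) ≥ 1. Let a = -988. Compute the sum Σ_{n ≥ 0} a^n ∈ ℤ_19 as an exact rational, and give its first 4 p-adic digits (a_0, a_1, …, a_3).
Σ a^n = 1/(1 − a) = 1/989;  first 4 digits = (1, 5, 3, 1)

v_19(a) = 1 ≥ 1, so the series converges in ℤ_19 to 1/(1 − a) = 1/(1 − (-988)) = 1/989. Expand this rational in ℤ_19: compute digits iteratively via d_i = x_i mod 19, x_{i+1} = (x_i − d_i)/19. The first 4 digits are (1, 5, 3, 1).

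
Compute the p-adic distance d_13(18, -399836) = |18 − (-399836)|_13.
d_13(18, -399836) = 1/28561

Step 1 — x − y = 18 − (-399836) = 399854. Step 2 — v_13(399854) = 4 (factor: 399854 = (13^4 · 14); the sign does not affect v_p). Step 3 — |x − y|_13 = 13^{-4} = 1/28561.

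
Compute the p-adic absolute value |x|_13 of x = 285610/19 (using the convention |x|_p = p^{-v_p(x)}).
|285610/19|_13 = 1/28561

Step 1 — compute v_13(x) by factoring powers of 13 out of the numerator and denominator: v_13(285610/19) = 4. Step 2 — apply |x|_p = p^{-v_p(x)} = 13^{-4} = 1/28561.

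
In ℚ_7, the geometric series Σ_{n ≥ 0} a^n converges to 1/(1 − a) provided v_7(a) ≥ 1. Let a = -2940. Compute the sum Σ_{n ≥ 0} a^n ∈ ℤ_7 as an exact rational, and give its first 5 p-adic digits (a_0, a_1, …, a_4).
Σ a^n = 1/(1 − a) = 1/2941;  first 5 digits = (1, 0, 3, 5, 0)

v_7(a) = 2 ≥ 1, so the series converges in ℤ_7 to 1/(1 − a) = 1/(1 − (-2940)) = 1/2941. Expand this rational in ℤ_7: compute digits iteratively via d_i = x_i mod 7, x_{i+1} = (x_i − d_i)/7. The first 5 digits are (1, 0, 3, 5, 0).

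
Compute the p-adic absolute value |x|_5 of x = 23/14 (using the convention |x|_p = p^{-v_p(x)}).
|23/14|_5 = 1

Step 1 — compute v_5(x) by factoring powers of 5 out of the numerator and denominator: v_5(23/14) = 0. Step 2 — apply |x|_p = p^{-v_p(x)} = 5^{0} = 1.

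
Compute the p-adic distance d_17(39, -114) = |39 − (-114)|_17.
d_17(39, -114) = 1/17

Step 1 — x − y = 39 − (-114) = 153. Step 2 — v_17(153) = 1 (factor: 153 = (17^1 · 9); the sign does not affect v_p). Step 3 — |x − y|_17 = 17^{-1} = 1/17.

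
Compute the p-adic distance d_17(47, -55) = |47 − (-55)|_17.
d_17(47, -55) = 1/17

Step 1 — x − y = 47 − (-55) = 102. Step 2 — v_17(102) = 1 (factor: 102 = (17^1 · 6); the sign does not affect v_p). Step 3 — |x − y|_17 = 17^{-1} = 1/17.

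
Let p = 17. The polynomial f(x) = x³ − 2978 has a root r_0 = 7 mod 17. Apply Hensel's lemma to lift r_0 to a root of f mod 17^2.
r_1 = 194 (mod 289)

Hensel: r_{i+1} = r_i − f(r_i)/f′(r_i) mod 17^{i+2}, where f′(x) = 3x². Iterate:
  r_0 = 7 (mod 17)
  r_1 = 194 (mod 289)
Final: r = 194 with f(r) ≡ 0 mod 17^2.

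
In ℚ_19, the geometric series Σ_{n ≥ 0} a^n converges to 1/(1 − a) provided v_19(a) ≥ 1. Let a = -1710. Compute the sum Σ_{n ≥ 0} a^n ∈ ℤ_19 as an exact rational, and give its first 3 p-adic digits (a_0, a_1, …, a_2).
Σ a^n = 1/(1 − a) = 1/1711;  first 3 digits = (1, 5, 1)

v_19(a) = 1 ≥ 1, so the series converges in ℤ_19 to 1/(1 − a) = 1/(1 − (-1710)) = 1/1711. Expand this rational in ℤ_19: compute digits iteratively via d_i = x_i mod 19, x_{i+1} = (x_i − d_i)/19. The first 3 digits are (1, 5, 1).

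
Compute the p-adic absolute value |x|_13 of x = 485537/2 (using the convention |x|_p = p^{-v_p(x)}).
|485537/2|_13 = 1/28561

Step 1 — compute v_13(x) by factoring powers of 13 out of the numerator and denominator: v_13(485537/2) = 4. Step 2 — apply |x|_p = p^{-v_p(x)} = 13^{-4} = 1/28561.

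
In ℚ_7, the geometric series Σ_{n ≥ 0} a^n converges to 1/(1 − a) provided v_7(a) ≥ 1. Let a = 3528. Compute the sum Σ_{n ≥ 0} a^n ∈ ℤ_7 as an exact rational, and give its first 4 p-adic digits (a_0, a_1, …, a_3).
Σ a^n = 1/(1 − a) = -1/3527;  first 4 digits = (1, 0, 2, 3)

v_7(a) = 2 ≥ 1, so the series converges in ℤ_7 to 1/(1 − a) = 1/(1 − 3528) = -1/3527. Expand this rational in ℤ_7: compute digits iteratively via d_i = x_i mod 7, x_{i+1} = (x_i − d_i)/7. The first 4 digits are (1, 0, 2, 3).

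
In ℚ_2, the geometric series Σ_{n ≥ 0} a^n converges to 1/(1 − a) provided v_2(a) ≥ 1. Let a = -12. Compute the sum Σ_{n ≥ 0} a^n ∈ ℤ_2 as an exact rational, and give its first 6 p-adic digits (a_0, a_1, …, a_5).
Σ a^n = 1/(1 − a) = 1/13;  first 6 digits = (1, 0, 1, 0, 0, 0)

v_2(a) = 2 ≥ 1, so the series converges in ℤ_2 to 1/(1 − a) = 1/(1 − (-12)) = 1/13. Expand this rational in ℤ_2: compute digits iteratively via d_i = x_i mod 2, x_{i+1} = (x_i − d_i)/2. The first 6 digits are (1, 0, 1, 0, 0, 0).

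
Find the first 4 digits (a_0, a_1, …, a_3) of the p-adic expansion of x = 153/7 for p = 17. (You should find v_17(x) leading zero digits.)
(a_0, …, a_3) = (0, 11, 14, 4)

v_17(153/7) = 1, so a_0 = ... = a_0 = 0. Factor out: x = 17^1 · u with u = 9/7 a unit in ℤ_17. Expand u iteratively via a_{v+i} = u_i mod 17, u_{i+1} = (u_i − a_{v+i})/17:
  u_0 = 9/7;  a_1 = 11;  u_1 = (u_0 − 11)/17 = -4/7
  u_1 = -4/7;  a_2 = 14;  u_2 = (u_1 − 14)/17 = -6/7
  u_2 = -6/7;  a_3 = 4;  u_3 = (u_2 − 4)/17 = -2/7
Digits: (0, 11, 14, 4).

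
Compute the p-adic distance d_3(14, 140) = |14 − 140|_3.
d_3(14, 140) = 1/9

Step 1 — x − y = 14 − 140 = -126. Step 2 — v_3(-126) = 2 (factor: -126 = −(3^2 · 14); the sign does not affect v_p). Step 3 — |x − y|_3 = 3^{-2} = 1/9.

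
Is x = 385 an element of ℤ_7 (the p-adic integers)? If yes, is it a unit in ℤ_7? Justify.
x ∈ ℤ_7 but not a unit; v_7(x) = 1 > 0

ℤ_7 = {x ∈ ℚ_7 : v_7(x) ≥ 0} and ℤ_7^× = {x ∈ ℤ_7 : v_7(x) = 0}. Here v_7(385) = v_7(num) − v_7(den) = 1; compare against these criteria.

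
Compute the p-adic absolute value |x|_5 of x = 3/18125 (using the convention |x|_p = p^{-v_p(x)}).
|3/18125|_5 = 625

Step 1 — compute v_5(x) by factoring powers of 5 out of the numerator and denominator: v_5(3/18125) = -4. Step 2 — apply |x|_p = p^{-v_p(x)} = 5^{4} = 625.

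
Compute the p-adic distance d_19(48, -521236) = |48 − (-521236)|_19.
d_19(48, -521236) = 1/130321

Step 1 — x − y = 48 − (-521236) = 521284. Step 2 — v_19(521284) = 4 (factor: 521284 = (19^4 · 4); the sign does not affect v_p). Step 3 — |x − y|_19 = 19^{-4} = 1/130321.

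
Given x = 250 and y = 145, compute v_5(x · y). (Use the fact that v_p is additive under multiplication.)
v_5(36250) = 4

v_p(x) = 3 (factor: 250 = 5^3 · 2); v_p(y) = 1 (factor: 145 = 5^1 · 29). Additivity: v_p(xy) = v_p(x) + v_p(y) = 3 + 1 = 4. (Direct check: xy = 36250 = 5^4 · (58).)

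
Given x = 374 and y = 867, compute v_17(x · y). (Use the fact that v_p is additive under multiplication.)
v_17(324258) = 3

v_p(x) = 1 (factor: 374 = 17^1 · 22); v_p(y) = 2 (factor: 867 = 17^2 · 3). Additivity: v_p(xy) = v_p(x) + v_p(y) = 1 + 2 = 3. (Direct check: xy = 324258 = 17^3 · (66).)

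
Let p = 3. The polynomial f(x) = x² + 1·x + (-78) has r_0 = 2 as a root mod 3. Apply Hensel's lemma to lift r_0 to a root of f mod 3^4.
r_3 = 65 (mod 81)

Hensel: r_{i+1} = r_i − f(r_i)·(f′(r_i))^{-1} mod 3^{i+2}, f′(x) = 2x + 1. Iterate:
  r_0 = 2 (mod 3)
  r_1 = 2 (mod 9)
  r_2 = 11 (mod 27)
  r_3 = 65 (mod 81)
Final: r = 65 satisfies f(r) ≡ 0 mod 3^4.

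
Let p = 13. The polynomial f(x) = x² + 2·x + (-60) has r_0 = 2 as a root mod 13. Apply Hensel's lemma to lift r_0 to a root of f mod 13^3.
r_2 = 405 (mod 2197)

Hensel: r_{i+1} = r_i − f(r_i)·(f′(r_i))^{-1} mod 13^{i+2}, f′(x) = 2x + 2. Iterate:
  r_0 = 2 (mod 13)
  r_1 = 67 (mod 169)
  r_2 = 405 (mod 2197)
Final: r = 405 satisfies f(r) ≡ 0 mod 13^3.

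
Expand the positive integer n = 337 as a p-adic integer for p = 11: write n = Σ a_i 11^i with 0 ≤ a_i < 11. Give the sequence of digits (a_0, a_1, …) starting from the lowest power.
(a_0, a_1, …) = (7, 8, 2)

Repeated division by 11 gives the digits low-to-high: 337 = 7 + 8·11^1 + 2·11^2. Digit sequence: (7, 8, 2).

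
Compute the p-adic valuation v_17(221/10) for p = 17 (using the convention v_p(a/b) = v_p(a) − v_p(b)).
v_17(221/10) = 1

Factor powers of 17 from the numerator and denominator of the reduced fraction: 221 = 17^1 · 13 and 10 = 17^0 · 10. Apply v_p(a/b) = v_p(a) − v_p(b): v_17(221/10) = 1 − 0 = 1.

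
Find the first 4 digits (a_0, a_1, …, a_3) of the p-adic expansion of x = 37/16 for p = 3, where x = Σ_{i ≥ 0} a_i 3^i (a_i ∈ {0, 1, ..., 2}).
(a_0, …, a_3) = (1, 1, 0, 2)

v_3(37/16) = 0 (numerator and denominator both coprime to 3), so x ∈ ℤ_3^×. Compute digits iteratively via a_i = x_i mod 3, x_{i+1} = (x_i − a_i)/3, with x_0 = x:
  x_0 = 37/16;  a_0 = 1;  x_1 = (x_0 − 1)/3 = 7/16
  x_1 = 7/16;  a_1 = 1;  x_2 = (x_1 − 1)/3 = -3/16
  x_2 = -3/16;  a_2 = 0;  x_3 = (x_2 − 0)/3 = -1/16
  x_3 = -1/16;  a_3 = 2;  x_4 = (x_3 − 2)/3 = -11/16
Digits: (1, 1, 0, 2).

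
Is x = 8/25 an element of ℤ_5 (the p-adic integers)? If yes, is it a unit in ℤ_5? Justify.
x ∉ ℤ_5 (v_5(x) = -2 < 0)

ℤ_5 = {x ∈ ℚ_5 : v_5(x) ≥ 0} and ℤ_5^× = {x ∈ ℤ_5 : v_5(x) = 0}. Here v_5(8/25) = v_5(num) − v_5(den) = -2; compare against these criteria.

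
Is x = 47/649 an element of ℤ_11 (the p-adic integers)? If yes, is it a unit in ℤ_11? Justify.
x ∉ ℤ_11 (v_11(x) = -1 < 0)

ℤ_11 = {x ∈ ℚ_11 : v_11(x) ≥ 0} and ℤ_11^× = {x ∈ ℤ_11 : v_11(x) = 0}. Here v_11(47/649) = v_11(num) − v_11(den) = -1; compare against these criteria.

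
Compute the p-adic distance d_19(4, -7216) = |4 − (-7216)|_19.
d_19(4, -7216) = 1/361

Step 1 — x − y = 4 − (-7216) = 7220. Step 2 — v_19(7220) = 2 (factor: 7220 = (19^2 · 20); the sign does not affect v_p). Step 3 — |x − y|_19 = 19^{-2} = 1/361.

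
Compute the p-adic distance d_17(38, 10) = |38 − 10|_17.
d_17(38, 10) = 1

Step 1 — x − y = 38 − 10 = 28. Step 2 — v_17(28) = 0 (factor: 28 = (17^0 · 28); the sign does not affect v_p). Step 3 — |x − y|_17 = 17^{0} = 1.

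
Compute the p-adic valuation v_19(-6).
v_19(-6) = 0

v_19(n) is the largest exponent k such that 19^k divides n. Factor out: -6 = -19^0 · 6. (Sign doesn't affect v_p.) So v_19(-6) = 0.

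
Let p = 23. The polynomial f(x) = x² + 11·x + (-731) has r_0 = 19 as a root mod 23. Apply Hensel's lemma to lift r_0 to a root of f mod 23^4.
r_3 = 157362 (mod 279841)

Hensel: r_{i+1} = r_i − f(r_i)·(f′(r_i))^{-1} mod 23^{i+2}, f′(x) = 2x + 11. Iterate:
  r_0 = 19 (mod 23)
  r_1 = 249 (mod 529)
  r_2 = 11358 (mod 12167)
  r_3 = 157362 (mod 279841)
Final: r = 157362 satisfies f(r) ≡ 0 mod 23^4.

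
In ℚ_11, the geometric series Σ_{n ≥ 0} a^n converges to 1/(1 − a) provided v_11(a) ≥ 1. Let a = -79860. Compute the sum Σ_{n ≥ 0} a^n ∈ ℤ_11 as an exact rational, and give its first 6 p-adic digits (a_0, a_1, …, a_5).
Σ a^n = 1/(1 − a) = 1/79861;  first 6 digits = (1, 0, 0, 6, 5, 10)

v_11(a) = 3 ≥ 1, so the series converges in ℤ_11 to 1/(1 − a) = 1/(1 − (-79860)) = 1/79861. Expand this rational in ℤ_11: compute digits iteratively via d_i = x_i mod 11, x_{i+1} = (x_i − d_i)/11. The first 6 digits are (1, 0, 0, 6, 5, 10).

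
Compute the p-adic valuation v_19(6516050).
v_19(6516050) = 4

v_19(n) is the largest exponent k such that 19^k divides n. Factor out: 6516050 = 19^4 · 50. (Sign doesn't affect v_p.) So v_19(6516050) = 4.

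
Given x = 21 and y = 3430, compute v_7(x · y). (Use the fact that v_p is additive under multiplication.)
v_7(72030) = 4

v_p(x) = 1 (factor: 21 = 7^1 · 3); v_p(y) = 3 (factor: 3430 = 7^3 · 10). Additivity: v_p(xy) = v_p(x) + v_p(y) = 1 + 3 = 4. (Direct check: xy = 72030 = 7^4 · (30).)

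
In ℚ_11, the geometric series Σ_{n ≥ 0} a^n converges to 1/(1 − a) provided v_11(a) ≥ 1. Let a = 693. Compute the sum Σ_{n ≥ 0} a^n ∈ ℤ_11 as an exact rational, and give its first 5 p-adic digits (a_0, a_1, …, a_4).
Σ a^n = 1/(1 − a) = -1/692;  first 5 digits = (1, 8, 3, 4, 9)

v_11(a) = 1 ≥ 1, so the series converges in ℤ_11 to 1/(1 − a) = 1/(1 − 693) = -1/692. Expand this rational in ℤ_11: compute digits iteratively via d_i = x_i mod 11, x_{i+1} = (x_i − d_i)/11. The first 5 digits are (1, 8, 3, 4, 9).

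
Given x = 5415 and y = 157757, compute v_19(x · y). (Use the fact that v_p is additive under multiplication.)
v_19(854254155) = 5

v_p(x) = 2 (factor: 5415 = 19^2 · 15); v_p(y) = 3 (factor: 157757 = 19^3 · 23). Additivity: v_p(xy) = v_p(x) + v_p(y) = 2 + 3 = 5. (Direct check: xy = 854254155 = 19^5 · (345).)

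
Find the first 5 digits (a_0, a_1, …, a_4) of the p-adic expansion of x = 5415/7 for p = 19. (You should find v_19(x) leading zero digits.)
(a_0, …, a_4) = (0, 0, 13, 13, 2)

v_19(5415/7) = 2, so a_0 = ... = a_1 = 0. Factor out: x = 19^2 · u with u = 15/7 a unit in ℤ_19. Expand u iteratively via a_{v+i} = u_i mod 19, u_{i+1} = (u_i − a_{v+i})/19:
  u_0 = 15/7;  a_2 = 13;  u_1 = (u_0 − 13)/19 = -4/7
  u_1 = -4/7;  a_3 = 13;  u_2 = (u_1 − 13)/19 = -5/7
  u_2 = -5/7;  a_4 = 2;  u_3 = (u_2 − 2)/19 = -1/7
Digits: (0, 0, 13, 13, 2).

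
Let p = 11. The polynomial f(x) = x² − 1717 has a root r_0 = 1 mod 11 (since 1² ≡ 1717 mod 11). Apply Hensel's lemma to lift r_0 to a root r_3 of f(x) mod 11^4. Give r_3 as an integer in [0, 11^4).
r_3 = 6788 (mod 14641)

Hensel's recurrence: r_{i+1} = r_i − f(r_i)·(f′(r_i))^{-1} mod 11^{i+2}, with f′(x) = 2x. Iterate:
  r_0 = 1 (mod 11)
  r_1 = 12 (mod 121)
  r_2 = 133 (mod 1331)
  r_3 = 6788 (mod 14641)
Final: r_3 = 6788, and one checks f(r_3) ≡ 0 mod 11^4.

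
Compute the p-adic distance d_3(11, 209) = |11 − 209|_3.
d_3(11, 209) = 1/9

Step 1 — x − y = 11 − 209 = -198. Step 2 — v_3(-198) = 2 (factor: -198 = −(3^2 · 22); the sign does not affect v_p). Step 3 — |x − y|_3 = 3^{-2} = 1/9.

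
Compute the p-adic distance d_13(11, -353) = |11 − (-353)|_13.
d_13(11, -353) = 1/13

Step 1 — x − y = 11 − (-353) = 364. Step 2 — v_13(364) = 1 (factor: 364 = (13^1 · 28); the sign does not affect v_p). Step 3 — |x − y|_13 = 13^{-1} = 1/13.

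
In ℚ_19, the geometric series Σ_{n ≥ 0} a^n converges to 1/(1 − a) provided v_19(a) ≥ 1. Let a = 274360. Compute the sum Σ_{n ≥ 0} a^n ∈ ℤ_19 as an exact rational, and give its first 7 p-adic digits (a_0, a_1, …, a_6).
Σ a^n = 1/(1 − a) = -1/274359;  first 7 digits = (1, 0, 0, 2, 2, 0, 4)

v_19(a) = 3 ≥ 1, so the series converges in ℤ_19 to 1/(1 − a) = 1/(1 − 274360) = -1/274359. Expand this rational in ℤ_19: compute digits iteratively via d_i = x_i mod 19, x_{i+1} = (x_i − d_i)/19. The first 7 digits are (1, 0, 0, 2, 2, 0, 4).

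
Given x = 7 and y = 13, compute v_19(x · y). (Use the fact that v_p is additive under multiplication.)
v_19(91) = 0

v_p(x) = 0 (factor: 7 = 19^0 · 7); v_p(y) = 0 (factor: 13 = 19^0 · 13). Additivity: v_p(xy) = v_p(x) + v_p(y) = 0 + 0 = 0. (Direct check: xy = 91 = 19^0 · (91).)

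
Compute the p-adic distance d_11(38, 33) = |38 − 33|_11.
d_11(38, 33) = 1

Step 1 — x − y = 38 − 33 = 5. Step 2 — v_11(5) = 0 (factor: 5 = (11^0 · 5); the sign does not affect v_p). Step 3 — |x − y|_11 = 11^{0} = 1.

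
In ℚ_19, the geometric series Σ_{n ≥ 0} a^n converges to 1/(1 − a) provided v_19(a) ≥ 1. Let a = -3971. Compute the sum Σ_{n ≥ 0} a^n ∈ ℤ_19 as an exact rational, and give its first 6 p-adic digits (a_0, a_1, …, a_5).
Σ a^n = 1/(1 − a) = 1/3972;  first 6 digits = (1, 0, 8, 18, 6, 6)

v_19(a) = 2 ≥ 1, so the series converges in ℤ_19 to 1/(1 − a) = 1/(1 − (-3971)) = 1/3972. Expand this rational in ℤ_19: compute digits iteratively via d_i = x_i mod 19, x_{i+1} = (x_i − d_i)/19. The first 6 digits are (1, 0, 8, 18, 6, 6).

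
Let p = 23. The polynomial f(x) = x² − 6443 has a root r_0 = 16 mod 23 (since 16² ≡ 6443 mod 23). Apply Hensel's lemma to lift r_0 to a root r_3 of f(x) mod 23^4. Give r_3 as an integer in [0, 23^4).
r_3 = 29387 (mod 279841)

Hensel's recurrence: r_{i+1} = r_i − f(r_i)·(f′(r_i))^{-1} mod 23^{i+2}, with f′(x) = 2x. Iterate:
  r_0 = 16 (mod 23)
  r_1 = 292 (mod 529)
  r_2 = 5053 (mod 12167)
  r_3 = 29387 (mod 279841)
Final: r_3 = 29387, and one checks f(r_3) ≡ 0 mod 23^4.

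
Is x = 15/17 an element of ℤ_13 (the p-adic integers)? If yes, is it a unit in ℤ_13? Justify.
x ∈ ℤ_13^× (unit); v_13(x) = 0

ℤ_13 = {x ∈ ℚ_13 : v_13(x) ≥ 0} and ℤ_13^× = {x ∈ ℤ_13 : v_13(x) = 0}. Here v_13(15/17) = v_13(num) − v_13(den) = 0; compare against these criteria.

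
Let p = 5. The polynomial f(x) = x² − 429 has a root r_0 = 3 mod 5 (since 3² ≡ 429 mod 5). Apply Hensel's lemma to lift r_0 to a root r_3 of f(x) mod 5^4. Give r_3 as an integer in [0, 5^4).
r_3 = 48 (mod 625)

Hensel's recurrence: r_{i+1} = r_i − f(r_i)·(f′(r_i))^{-1} mod 5^{i+2}, with f′(x) = 2x. Iterate:
  r_0 = 3 (mod 5)
  r_1 = 23 (mod 25)
  r_2 = 48 (mod 125)
  r_3 = 48 (mod 625)
Final: r_3 = 48, and one checks f(r_3) ≡ 0 mod 5^4.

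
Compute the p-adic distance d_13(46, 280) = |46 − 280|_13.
d_13(46, 280) = 1/13

Step 1 — x − y = 46 − 280 = -234. Step 2 — v_13(-234) = 1 (factor: -234 = −(13^1 · 18); the sign does not affect v_p). Step 3 — |x − y|_13 = 13^{-1} = 1/13.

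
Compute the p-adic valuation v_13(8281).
v_13(8281) = 2

v_13(n) is the largest exponent k such that 13^k divides n. Factor out: 8281 = 13^2 · 49. (Sign doesn't affect v_p.) So v_13(8281) = 2.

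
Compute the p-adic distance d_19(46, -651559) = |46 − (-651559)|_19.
d_19(46, -651559) = 1/130321

Step 1 — x − y = 46 − (-651559) = 651605. Step 2 — v_19(651605) = 4 (factor: 651605 = (19^4 · 5); the sign does not affect v_p). Step 3 — |x − y|_19 = 19^{-4} = 1/130321.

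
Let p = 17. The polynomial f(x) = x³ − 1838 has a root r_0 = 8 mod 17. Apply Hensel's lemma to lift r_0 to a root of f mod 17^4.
r_3 = 64200 (mod 83521)

Hensel: r_{i+1} = r_i − f(r_i)/f′(r_i) mod 17^{i+2}, where f′(x) = 3x². Iterate:
  r_0 = 8 (mod 17)
  r_1 = 42 (mod 289)
  r_2 = 331 (mod 4913)
  r_3 = 64200 (mod 83521)
Final: r = 64200 with f(r) ≡ 0 mod 17^4.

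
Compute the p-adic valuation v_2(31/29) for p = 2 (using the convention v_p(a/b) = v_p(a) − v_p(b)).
v_2(31/29) = 0

Factor powers of 2 from the numerator and denominator of the reduced fraction: 31 = 2^0 · 31 and 29 = 2^0 · 29. Apply v_p(a/b) = v_p(a) − v_p(b): v_2(31/29) = 0 − 0 = 0.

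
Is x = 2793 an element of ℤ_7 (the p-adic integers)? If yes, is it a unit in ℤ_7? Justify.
x ∈ ℤ_7 but not a unit; v_7(x) = 2 > 0

ℤ_7 = {x ∈ ℚ_7 : v_7(x) ≥ 0} and ℤ_7^× = {x ∈ ℤ_7 : v_7(x) = 0}. Here v_7(2793) = v_7(num) − v_7(den) = 2; compare against these criteria.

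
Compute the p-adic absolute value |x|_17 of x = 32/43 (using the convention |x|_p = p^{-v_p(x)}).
|32/43|_17 = 1

Step 1 — compute v_17(x) by factoring powers of 17 out of the numerator and denominator: v_17(32/43) = 0. Step 2 — apply |x|_p = p^{-v_p(x)} = 17^{0} = 1.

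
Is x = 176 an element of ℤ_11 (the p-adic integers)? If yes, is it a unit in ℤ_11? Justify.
x ∈ ℤ_11 but not a unit; v_11(x) = 1 > 0

ℤ_11 = {x ∈ ℚ_11 : v_11(x) ≥ 0} and ℤ_11^× = {x ∈ ℤ_11 : v_11(x) = 0}. Here v_11(176) = v_11(num) − v_11(den) = 1; compare against these criteria.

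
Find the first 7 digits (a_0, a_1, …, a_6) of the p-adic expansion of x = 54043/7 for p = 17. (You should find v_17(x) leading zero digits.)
(a_0, …, a_6) = (0, 0, 0, 4, 12, 9, 14)

v_17(54043/7) = 3, so a_0 = ... = a_2 = 0. Factor out: x = 17^3 · u with u = 11/7 a unit in ℤ_17. Expand u iteratively via a_{v+i} = u_i mod 17, u_{i+1} = (u_i − a_{v+i})/17:
  u_0 = 11/7;  a_3 = 4;  u_1 = (u_0 − 4)/17 = -1/7
  u_1 = -1/7;  a_4 = 12;  u_2 = (u_1 − 12)/17 = -5/7
  u_2 = -5/7;  a_5 = 9;  u_3 = (u_2 − 9)/17 = -4/7
  u_3 = -4/7;  a_6 = 14;  u_4 = (u_3 − 14)/17 = -6/7
Digits: (0, 0, 0, 4, 12, 9, 14).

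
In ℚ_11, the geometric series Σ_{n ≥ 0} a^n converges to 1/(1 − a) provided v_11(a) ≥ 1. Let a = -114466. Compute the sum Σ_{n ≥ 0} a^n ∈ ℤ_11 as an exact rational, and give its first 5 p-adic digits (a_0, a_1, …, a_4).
Σ a^n = 1/(1 − a) = 1/114467;  first 5 digits = (1, 0, 0, 2, 3)

v_11(a) = 3 ≥ 1, so the series converges in ℤ_11 to 1/(1 − a) = 1/(1 − (-114466)) = 1/114467. Expand this rational in ℤ_11: compute digits iteratively via d_i = x_i mod 11, x_{i+1} = (x_i − d_i)/11. The first 5 digits are (1, 0, 0, 2, 3).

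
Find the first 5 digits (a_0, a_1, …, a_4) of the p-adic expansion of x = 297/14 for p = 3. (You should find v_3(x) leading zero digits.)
(a_0, …, a_4) = (0, 0, 0, 1, 1)

v_3(297/14) = 3, so a_0 = ... = a_2 = 0. Factor out: x = 3^3 · u with u = 11/14 a unit in ℤ_3. Expand u iteratively via a_{v+i} = u_i mod 3, u_{i+1} = (u_i − a_{v+i})/3:
  u_0 = 11/14;  a_3 = 1;  u_1 = (u_0 − 1)/3 = -1/14
  u_1 = -1/14;  a_4 = 1;  u_2 = (u_1 − 1)/3 = -5/14
Digits: (0, 0, 0, 1, 1).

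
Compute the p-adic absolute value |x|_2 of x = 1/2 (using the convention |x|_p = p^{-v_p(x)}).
|1/2|_2 = 2

Step 1 — compute v_2(x) by factoring powers of 2 out of the numerator and denominator: v_2(1/2) = -1. Step 2 — apply |x|_p = p^{-v_p(x)} = 2^{1} = 2.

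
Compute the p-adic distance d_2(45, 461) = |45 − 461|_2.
d_2(45, 461) = 1/32

Step 1 — x − y = 45 − 461 = -416. Step 2 — v_2(-416) = 5 (factor: -416 = −(2^5 · 13); the sign does not affect v_p). Step 3 — |x − y|_2 = 2^{-5} = 1/32.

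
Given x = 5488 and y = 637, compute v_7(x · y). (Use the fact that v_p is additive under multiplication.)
v_7(3495856) = 5

v_p(x) = 3 (factor: 5488 = 7^3 · 16); v_p(y) = 2 (factor: 637 = 7^2 · 13). Additivity: v_p(xy) = v_p(x) + v_p(y) = 3 + 2 = 5. (Direct check: xy = 3495856 = 7^5 · (208).)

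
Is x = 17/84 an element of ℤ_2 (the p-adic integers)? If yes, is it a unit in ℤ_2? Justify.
x ∉ ℤ_2 (v_2(x) = -2 < 0)

ℤ_2 = {x ∈ ℚ_2 : v_2(x) ≥ 0} and ℤ_2^× = {x ∈ ℤ_2 : v_2(x) = 0}. Here v_2(17/84) = v_2(num) − v_2(den) = -2; compare against these criteria.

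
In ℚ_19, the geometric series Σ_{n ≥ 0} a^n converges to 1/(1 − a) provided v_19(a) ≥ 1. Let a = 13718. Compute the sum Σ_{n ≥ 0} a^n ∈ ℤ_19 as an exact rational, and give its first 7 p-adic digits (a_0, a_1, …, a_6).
Σ a^n = 1/(1 − a) = -1/13717;  first 7 digits = (1, 0, 0, 2, 0, 0, 4)

v_19(a) = 3 ≥ 1, so the series converges in ℤ_19 to 1/(1 − a) = 1/(1 − 13718) = -1/13717. Expand this rational in ℤ_19: compute digits iteratively via d_i = x_i mod 19, x_{i+1} = (x_i − d_i)/19. The first 7 digits are (1, 0, 0, 2, 0, 0, 4).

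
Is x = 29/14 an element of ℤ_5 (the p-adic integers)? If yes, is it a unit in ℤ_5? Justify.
x ∈ ℤ_5^× (unit); v_5(x) = 0

ℤ_5 = {x ∈ ℚ_5 : v_5(x) ≥ 0} and ℤ_5^× = {x ∈ ℤ_5 : v_5(x) = 0}. Here v_5(29/14) = v_5(num) − v_5(den) = 0; compare against these criteria.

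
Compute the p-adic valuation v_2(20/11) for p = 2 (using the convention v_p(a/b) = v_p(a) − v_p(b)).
v_2(20/11) = 2

Factor powers of 2 from the numerator and denominator of the reduced fraction: 20 = 2^2 · 5 and 11 = 2^0 · 11. Apply v_p(a/b) = v_p(a) − v_p(b): v_2(20/11) = 2 − 0 = 2.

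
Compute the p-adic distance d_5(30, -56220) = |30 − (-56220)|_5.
d_5(30, -56220) = 1/3125

Step 1 — x − y = 30 − (-56220) = 56250. Step 2 — v_5(56250) = 5 (factor: 56250 = (5^5 · 18); the sign does not affect v_p). Step 3 — |x − y|_5 = 5^{-5} = 1/3125.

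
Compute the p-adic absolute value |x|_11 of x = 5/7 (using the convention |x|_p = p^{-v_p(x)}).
|5/7|_11 = 1

Step 1 — compute v_11(x) by factoring powers of 11 out of the numerator and denominator: v_11(5/7) = 0. Step 2 — apply |x|_p = p^{-v_p(x)} = 11^{0} = 1.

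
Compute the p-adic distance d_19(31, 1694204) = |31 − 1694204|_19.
d_19(31, 1694204) = 1/130321

Step 1 — x − y = 31 − 1694204 = -1694173. Step 2 — v_19(-1694173) = 4 (factor: -1694173 = −(19^4 · 13); the sign does not affect v_p). Step 3 — |x − y|_19 = 19^{-4} = 1/130321.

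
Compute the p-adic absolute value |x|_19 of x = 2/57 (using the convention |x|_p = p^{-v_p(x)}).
|2/57|_19 = 19

Step 1 — compute v_19(x) by factoring powers of 19 out of the numerator and denominator: v_19(2/57) = -1. Step 2 — apply |x|_p = p^{-v_p(x)} = 19^{1} = 19.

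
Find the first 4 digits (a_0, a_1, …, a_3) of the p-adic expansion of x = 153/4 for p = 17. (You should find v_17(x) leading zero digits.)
(a_0, …, a_3) = (0, 15, 12, 12)

v_17(153/4) = 1, so a_0 = ... = a_0 = 0. Factor out: x = 17^1 · u with u = 9/4 a unit in ℤ_17. Expand u iteratively via a_{v+i} = u_i mod 17, u_{i+1} = (u_i − a_{v+i})/17:
  u_0 = 9/4;  a_1 = 15;  u_1 = (u_0 − 15)/17 = -3/4
  u_1 = -3/4;  a_2 = 12;  u_2 = (u_1 − 12)/17 = -3/4
  u_2 = -3/4;  a_3 = 12;  u_3 = (u_2 − 12)/17 = -3/4
Digits: (0, 15, 12, 12).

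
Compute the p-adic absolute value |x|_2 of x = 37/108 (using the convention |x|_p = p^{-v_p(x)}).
|37/108|_2 = 4

Step 1 — compute v_2(x) by factoring powers of 2 out of the numerator and denominator: v_2(37/108) = -2. Step 2 — apply |x|_p = p^{-v_p(x)} = 2^{2} = 4.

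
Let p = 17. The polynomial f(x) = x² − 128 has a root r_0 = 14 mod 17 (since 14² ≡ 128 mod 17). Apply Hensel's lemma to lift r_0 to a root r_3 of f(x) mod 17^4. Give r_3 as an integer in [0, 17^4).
r_3 = 14668 (mod 83521)

Hensel's recurrence: r_{i+1} = r_i − f(r_i)·(f′(r_i))^{-1} mod 17^{i+2}, with f′(x) = 2x. Iterate:
  r_0 = 14 (mod 17)
  r_1 = 218 (mod 289)
  r_2 = 4842 (mod 4913)
  r_3 = 14668 (mod 83521)
Final: r_3 = 14668, and one checks f(r_3) ≡ 0 mod 17^4.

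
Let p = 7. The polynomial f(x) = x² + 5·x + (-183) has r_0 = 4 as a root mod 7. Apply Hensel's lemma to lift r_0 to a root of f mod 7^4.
r_3 = 200 (mod 2401)

Hensel: r_{i+1} = r_i − f(r_i)·(f′(r_i))^{-1} mod 7^{i+2}, f′(x) = 2x + 5. Iterate:
  r_0 = 4 (mod 7)
  r_1 = 4 (mod 49)
  r_2 = 200 (mod 343)
  r_3 = 200 (mod 2401)
Final: r = 200 satisfies f(r) ≡ 0 mod 7^4.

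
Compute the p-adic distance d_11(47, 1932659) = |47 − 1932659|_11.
d_11(47, 1932659) = 1/161051

Step 1 — x − y = 47 − 1932659 = -1932612. Step 2 — v_11(-1932612) = 5 (factor: -1932612 = −(11^5 · 12); the sign does not affect v_p). Step 3 — |x − y|_11 = 11^{-5} = 1/161051.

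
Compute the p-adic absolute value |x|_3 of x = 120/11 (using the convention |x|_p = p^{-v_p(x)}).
|120/11|_3 = 1/3

Step 1 — compute v_3(x) by factoring powers of 3 out of the numerator and denominator: v_3(120/11) = 1. Step 2 — apply |x|_p = p^{-v_p(x)} = 3^{-1} = 1/3.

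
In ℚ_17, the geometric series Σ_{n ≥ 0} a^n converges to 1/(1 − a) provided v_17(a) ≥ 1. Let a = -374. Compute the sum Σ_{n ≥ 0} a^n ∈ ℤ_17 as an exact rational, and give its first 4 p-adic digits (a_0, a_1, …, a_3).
Σ a^n = 1/(1 − a) = 1/375;  first 4 digits = (1, 12, 6, 5)

v_17(a) = 1 ≥ 1, so the series converges in ℤ_17 to 1/(1 − a) = 1/(1 − (-374)) = 1/375. Expand this rational in ℤ_17: compute digits iteratively via d_i = x_i mod 17, x_{i+1} = (x_i − d_i)/17. The first 4 digits are (1, 12, 6, 5).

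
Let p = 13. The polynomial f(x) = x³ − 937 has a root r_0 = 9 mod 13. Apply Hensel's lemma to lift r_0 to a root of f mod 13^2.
r_1 = 126 (mod 169)

Hensel: r_{i+1} = r_i − f(r_i)/f′(r_i) mod 13^{i+2}, where f′(x) = 3x². Iterate:
  r_0 = 9 (mod 13)
  r_1 = 126 (mod 169)
Final: r = 126 with f(r) ≡ 0 mod 13^2.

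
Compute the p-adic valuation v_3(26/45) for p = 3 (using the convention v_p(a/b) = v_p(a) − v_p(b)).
v_3(26/45) = -2

Factor powers of 3 from the numerator and denominator of the reduced fraction: 26 = 3^0 · 26 and 45 = 3^2 · 5. Apply v_p(a/b) = v_p(a) − v_p(b): v_3(26/45) = 0 − 2 = -2.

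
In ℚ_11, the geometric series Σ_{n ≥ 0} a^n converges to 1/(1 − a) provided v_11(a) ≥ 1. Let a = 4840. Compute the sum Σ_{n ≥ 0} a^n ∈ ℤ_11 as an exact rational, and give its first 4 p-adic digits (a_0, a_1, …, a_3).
Σ a^n = 1/(1 − a) = -1/4839;  first 4 digits = (1, 0, 7, 3)

v_11(a) = 2 ≥ 1, so the series converges in ℤ_11 to 1/(1 − a) = 1/(1 − 4840) = -1/4839. Expand this rational in ℤ_11: compute digits iteratively via d_i = x_i mod 11, x_{i+1} = (x_i − d_i)/11. The first 4 digits are (1, 0, 7, 3).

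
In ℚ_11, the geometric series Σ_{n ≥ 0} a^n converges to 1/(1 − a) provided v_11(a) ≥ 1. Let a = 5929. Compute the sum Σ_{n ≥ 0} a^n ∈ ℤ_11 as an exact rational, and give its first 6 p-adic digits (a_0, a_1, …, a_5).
Σ a^n = 1/(1 − a) = -1/5928;  first 6 digits = (1, 0, 5, 4, 3, 9)

v_11(a) = 2 ≥ 1, so the series converges in ℤ_11 to 1/(1 − a) = 1/(1 − 5929) = -1/5928. Expand this rational in ℤ_11: compute digits iteratively via d_i = x_i mod 11, x_{i+1} = (x_i − d_i)/11. The first 6 digits are (1, 0, 5, 4, 3, 9).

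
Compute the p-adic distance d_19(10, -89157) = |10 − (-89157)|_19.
d_19(10, -89157) = 1/6859

Step 1 — x − y = 10 − (-89157) = 89167. Step 2 — v_19(89167) = 3 (factor: 89167 = (19^3 · 13); the sign does not affect v_p). Step 3 — |x − y|_19 = 19^{-3} = 1/6859.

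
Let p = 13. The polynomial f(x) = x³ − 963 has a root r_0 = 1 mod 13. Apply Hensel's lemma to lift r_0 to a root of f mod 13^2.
r_1 = 40 (mod 169)

Hensel: r_{i+1} = r_i − f(r_i)/f′(r_i) mod 13^{i+2}, where f′(x) = 3x². Iterate:
  r_0 = 1 (mod 13)
  r_1 = 40 (mod 169)
Final: r = 40 with f(r) ≡ 0 mod 13^2.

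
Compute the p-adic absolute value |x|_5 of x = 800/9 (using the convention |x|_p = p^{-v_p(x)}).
|800/9|_5 = 1/25

Step 1 — compute v_5(x) by factoring powers of 5 out of the numerator and denominator: v_5(800/9) = 2. Step 2 — apply |x|_p = p^{-v_p(x)} = 5^{-2} = 1/25.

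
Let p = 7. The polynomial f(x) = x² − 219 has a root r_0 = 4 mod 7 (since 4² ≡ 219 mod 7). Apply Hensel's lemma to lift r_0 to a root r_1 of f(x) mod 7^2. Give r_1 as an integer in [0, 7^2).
r_1 = 11 (mod 49)

Hensel's recurrence: r_{i+1} = r_i − f(r_i)·(f′(r_i))^{-1} mod 7^{i+2}, with f′(x) = 2x. Iterate:
  r_0 = 4 (mod 7)
  r_1 = 11 (mod 49)
Final: r_1 = 11, and one checks f(r_1) ≡ 0 mod 7^2.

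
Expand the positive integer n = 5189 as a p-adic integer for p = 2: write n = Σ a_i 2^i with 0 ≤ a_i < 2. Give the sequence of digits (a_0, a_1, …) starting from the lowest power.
(a_0, a_1, …) = (1, 0, 1, 0, 0, 0, 1, 0, 0, 0, 1, 0, 1)

Repeated division by 2 gives the digits low-to-high: 5189 = 1 + 1·2^2 + 1·2^6 + 1·2^10 + 1·2^12. Digit sequence: (1, 0, 1, 0, 0, 0, 1, 0, 0, 0, 1, 0, 1).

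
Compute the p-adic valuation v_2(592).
v_2(592) = 4

v_2(n) is the largest exponent k such that 2^k divides n. Factor out: 592 = 2^4 · 37. (Sign doesn't affect v_p.) So v_2(592) = 4.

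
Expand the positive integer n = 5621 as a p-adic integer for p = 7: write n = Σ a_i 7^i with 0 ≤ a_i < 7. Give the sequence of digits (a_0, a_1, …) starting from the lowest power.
(a_0, a_1, …) = (0, 5, 2, 2, 2)

Repeated division by 7 gives the digits low-to-high: 5621 = 5·7^1 + 2·7^2 + 2·7^3 + 2·7^4. Digit sequence: (0, 5, 2, 2, 2).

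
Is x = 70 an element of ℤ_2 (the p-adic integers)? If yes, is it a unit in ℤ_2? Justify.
x ∈ ℤ_2 but not a unit; v_2(x) = 1 > 0

ℤ_2 = {x ∈ ℚ_2 : v_2(x) ≥ 0} and ℤ_2^× = {x ∈ ℤ_2 : v_2(x) = 0}. Here v_2(70) = v_2(num) − v_2(den) = 1; compare against these criteria.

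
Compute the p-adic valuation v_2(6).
v_2(6) = 1

v_2(n) is the largest exponent k such that 2^k divides n. Factor out: 6 = 2^1 · 3. (Sign doesn't affect v_p.) So v_2(6) = 1.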